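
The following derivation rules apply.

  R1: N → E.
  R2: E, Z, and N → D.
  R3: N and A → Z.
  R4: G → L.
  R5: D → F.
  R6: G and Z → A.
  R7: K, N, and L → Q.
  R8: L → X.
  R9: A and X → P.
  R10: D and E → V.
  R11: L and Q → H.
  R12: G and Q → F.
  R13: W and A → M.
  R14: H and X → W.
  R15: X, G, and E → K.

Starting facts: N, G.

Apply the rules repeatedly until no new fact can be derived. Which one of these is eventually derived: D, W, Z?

W

N holds, so E follows (R1).
G holds, so L follows (R4).
From L, R8 gives X.
From X, G, and E, R15 gives K.
From K, N, and L, R7 gives Q.
From L and Q, R11 gives H.
From H and X, R14 gives W.
D would need E, Z, and N (R2), but Z is never established. Z would need N and A (R3), but A is never established.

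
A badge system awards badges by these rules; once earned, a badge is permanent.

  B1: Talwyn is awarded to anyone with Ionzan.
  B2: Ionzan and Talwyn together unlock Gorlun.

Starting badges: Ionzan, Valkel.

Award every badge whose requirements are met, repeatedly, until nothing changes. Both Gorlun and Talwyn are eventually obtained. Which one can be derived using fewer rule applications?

Talwyn: With Ionzan, Talwyn is earned (B1). [1 rule application]
Gorlun: With Ionzan, Talwyn is earned (B1). With Ionzan and Talwyn, Gorlun is earned (B2). [2 rule applications]
Talwyn needs fewer.

Talwyn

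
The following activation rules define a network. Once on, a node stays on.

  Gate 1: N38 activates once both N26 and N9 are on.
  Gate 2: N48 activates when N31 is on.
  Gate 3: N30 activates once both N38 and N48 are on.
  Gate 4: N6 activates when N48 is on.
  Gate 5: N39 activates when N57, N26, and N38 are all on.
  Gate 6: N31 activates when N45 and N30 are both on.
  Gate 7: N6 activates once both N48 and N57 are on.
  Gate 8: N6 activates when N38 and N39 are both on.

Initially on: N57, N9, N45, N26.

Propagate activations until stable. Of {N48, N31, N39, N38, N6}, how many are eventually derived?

N26 and N9 are on, so N38 activates (Gate 1).
Gate 5: N57, N26, and N38 on → N39 on.
N38 and N39 are on, so N6 activates (Gate 8).
N48 would need N31 (Gate 2), but N31 never turns on.
N31 would need N45 and N30 (Gate 6), but N30 never turns on.
N39: reached.
N38: reached.
N6: reached.
Reached: N39, N38, and N6 — 3 of the 5.

3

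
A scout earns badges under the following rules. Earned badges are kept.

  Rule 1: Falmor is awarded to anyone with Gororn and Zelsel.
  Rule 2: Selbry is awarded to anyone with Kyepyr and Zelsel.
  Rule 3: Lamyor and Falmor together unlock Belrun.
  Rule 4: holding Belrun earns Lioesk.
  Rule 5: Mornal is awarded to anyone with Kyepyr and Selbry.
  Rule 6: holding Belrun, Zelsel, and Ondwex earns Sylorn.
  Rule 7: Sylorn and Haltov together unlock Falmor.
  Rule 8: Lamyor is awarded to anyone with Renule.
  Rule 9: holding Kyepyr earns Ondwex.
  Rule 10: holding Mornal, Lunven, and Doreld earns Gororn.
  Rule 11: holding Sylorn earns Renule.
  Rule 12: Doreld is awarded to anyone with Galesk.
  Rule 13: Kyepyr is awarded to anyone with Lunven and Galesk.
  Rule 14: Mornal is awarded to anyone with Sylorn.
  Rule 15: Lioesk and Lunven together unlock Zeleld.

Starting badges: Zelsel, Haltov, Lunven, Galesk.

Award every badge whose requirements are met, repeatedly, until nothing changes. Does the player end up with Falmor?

Yes

With Lunven and Galesk, Kyepyr is earned (Rule 13).
With Galesk, Doreld is earned (Rule 12).
With Kyepyr and Zelsel, Selbry is earned (Rule 2).
With Kyepyr and Selbry, Mornal is earned (Rule 5).
With Mornal, Lunven, and Doreld, Gororn is earned (Rule 10).
With Gororn and Zelsel, Falmor is earned (Rule 1).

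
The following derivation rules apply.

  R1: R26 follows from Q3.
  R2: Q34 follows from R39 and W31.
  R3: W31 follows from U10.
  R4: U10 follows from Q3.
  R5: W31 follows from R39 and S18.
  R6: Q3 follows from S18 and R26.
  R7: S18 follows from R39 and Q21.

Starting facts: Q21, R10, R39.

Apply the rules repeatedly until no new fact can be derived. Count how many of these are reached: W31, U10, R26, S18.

R39 and Q21 hold, so S18 follows (R7).
R39 and S18 hold, so W31 follows (R5).
W31: reached.
U10 would need Q3 (R4), but Q3 is never established.
R26 would need Q3 (R1), but Q3 is never established.
S18: reached.
Reached: W31 and S18 — 2 of the 4.

2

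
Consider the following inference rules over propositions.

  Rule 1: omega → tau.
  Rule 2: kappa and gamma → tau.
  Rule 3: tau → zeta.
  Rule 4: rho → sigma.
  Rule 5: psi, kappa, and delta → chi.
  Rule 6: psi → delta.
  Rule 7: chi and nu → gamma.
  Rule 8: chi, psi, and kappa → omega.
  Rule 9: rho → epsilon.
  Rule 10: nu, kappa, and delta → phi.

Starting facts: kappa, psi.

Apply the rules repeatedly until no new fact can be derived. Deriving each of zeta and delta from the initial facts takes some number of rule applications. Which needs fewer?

delta

delta: From psi, Rule 6 gives delta. [1 rule application]
zeta: From psi, Rule 6 gives delta. From psi, kappa, and delta, Rule 5 gives chi. From chi, psi, and kappa, Rule 8 gives omega. From omega, Rule 1 gives tau. tau holds, so zeta follows (Rule 3). [5 rule applications]
delta needs fewer.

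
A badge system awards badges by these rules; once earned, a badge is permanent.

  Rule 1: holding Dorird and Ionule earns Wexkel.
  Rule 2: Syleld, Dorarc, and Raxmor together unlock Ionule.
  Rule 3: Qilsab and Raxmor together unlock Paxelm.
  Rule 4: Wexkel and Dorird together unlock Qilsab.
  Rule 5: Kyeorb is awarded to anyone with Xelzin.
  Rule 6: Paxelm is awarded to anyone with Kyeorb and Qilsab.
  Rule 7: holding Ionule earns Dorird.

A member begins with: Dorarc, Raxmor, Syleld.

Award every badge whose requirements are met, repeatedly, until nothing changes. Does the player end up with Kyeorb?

No

Kyeorb would need Xelzin (Rule 5), but Xelzin is never earned.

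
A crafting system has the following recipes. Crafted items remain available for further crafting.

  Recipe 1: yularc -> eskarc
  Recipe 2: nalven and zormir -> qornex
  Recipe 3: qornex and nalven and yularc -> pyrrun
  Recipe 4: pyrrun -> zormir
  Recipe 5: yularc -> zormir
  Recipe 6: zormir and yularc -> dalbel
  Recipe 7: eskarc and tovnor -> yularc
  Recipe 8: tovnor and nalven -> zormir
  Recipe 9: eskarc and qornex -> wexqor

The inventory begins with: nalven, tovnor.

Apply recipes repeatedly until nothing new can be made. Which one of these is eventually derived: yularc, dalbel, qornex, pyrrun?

qornex

tovnor and nalven -> zormir (Recipe 8).
nalven and zormir -> qornex (Recipe 2).
pyrrun would need qornex, nalven, and yularc (Recipe 3), but yularc is never obtained. dalbel would need zormir and yularc (Recipe 6), but yularc is never obtained. yularc would need eskarc and tovnor (Recipe 7), but eskarc is never obtained.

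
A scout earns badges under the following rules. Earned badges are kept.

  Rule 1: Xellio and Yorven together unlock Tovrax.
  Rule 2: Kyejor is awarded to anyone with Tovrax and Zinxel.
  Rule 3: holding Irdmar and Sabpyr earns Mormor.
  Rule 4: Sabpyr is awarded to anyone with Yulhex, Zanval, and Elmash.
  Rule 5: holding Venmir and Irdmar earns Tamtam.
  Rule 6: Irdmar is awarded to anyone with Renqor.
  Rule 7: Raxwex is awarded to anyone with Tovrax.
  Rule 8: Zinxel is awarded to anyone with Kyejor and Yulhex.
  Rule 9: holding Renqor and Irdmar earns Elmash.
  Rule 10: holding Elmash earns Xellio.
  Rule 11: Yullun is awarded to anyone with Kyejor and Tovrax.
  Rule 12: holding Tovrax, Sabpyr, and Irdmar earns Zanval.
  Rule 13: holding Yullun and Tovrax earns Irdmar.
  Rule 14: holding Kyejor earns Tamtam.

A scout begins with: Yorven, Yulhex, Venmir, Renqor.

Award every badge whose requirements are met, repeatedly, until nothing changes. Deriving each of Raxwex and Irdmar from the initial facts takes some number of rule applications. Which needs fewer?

Irdmar: With Renqor, Irdmar is earned (Rule 6). [1 rule application]
Raxwex: With Renqor, Irdmar is earned (Rule 6). With Renqor and Irdmar, Elmash is earned (Rule 9). With Elmash, Xellio is earned (Rule 10). With Xellio and Yorven, Tovrax is earned (Rule 1). With Tovrax, Raxwex is earned (Rule 7). [5 rule applications]
Irdmar needs fewer.

Irdmar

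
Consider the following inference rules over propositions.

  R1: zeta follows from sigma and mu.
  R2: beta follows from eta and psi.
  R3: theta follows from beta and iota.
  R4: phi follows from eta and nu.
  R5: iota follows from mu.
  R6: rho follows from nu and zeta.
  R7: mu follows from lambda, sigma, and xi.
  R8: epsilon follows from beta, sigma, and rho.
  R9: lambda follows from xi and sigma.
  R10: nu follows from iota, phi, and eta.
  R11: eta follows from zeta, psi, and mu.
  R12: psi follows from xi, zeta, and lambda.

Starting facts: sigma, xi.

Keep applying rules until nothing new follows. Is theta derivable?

Yes

From xi and sigma, R9 gives lambda.
lambda, sigma, and xi hold, so mu follows (R7).
mu holds, so iota follows (R5).
sigma and mu hold, so zeta follows (R1).
xi, zeta, and lambda hold, so psi follows (R12).
zeta, psi, and mu hold, so eta follows (R11).
eta and psi hold, so beta follows (R2).
From beta and iota, R3 gives theta.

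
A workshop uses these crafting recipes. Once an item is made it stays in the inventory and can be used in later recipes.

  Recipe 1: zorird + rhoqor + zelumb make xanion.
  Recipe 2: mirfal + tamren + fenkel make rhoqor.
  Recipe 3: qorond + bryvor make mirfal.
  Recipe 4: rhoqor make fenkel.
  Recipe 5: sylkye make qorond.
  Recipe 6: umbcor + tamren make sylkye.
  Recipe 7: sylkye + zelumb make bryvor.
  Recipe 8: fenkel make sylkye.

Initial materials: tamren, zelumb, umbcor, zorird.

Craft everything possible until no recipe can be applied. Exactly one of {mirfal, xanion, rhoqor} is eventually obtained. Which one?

Using Recipe 6, umbcor and tamren make sylkye.
Using Recipe 5, sylkye makes qorond.
sylkye + zelumb → bryvor (Recipe 7).
Using Recipe 3, qorond and bryvor make mirfal.
xanion would need zorird, rhoqor, and zelumb (Recipe 1), but rhoqor is never obtained. rhoqor would need mirfal, tamren, and fenkel (Recipe 2), but fenkel is never obtained.

mirfal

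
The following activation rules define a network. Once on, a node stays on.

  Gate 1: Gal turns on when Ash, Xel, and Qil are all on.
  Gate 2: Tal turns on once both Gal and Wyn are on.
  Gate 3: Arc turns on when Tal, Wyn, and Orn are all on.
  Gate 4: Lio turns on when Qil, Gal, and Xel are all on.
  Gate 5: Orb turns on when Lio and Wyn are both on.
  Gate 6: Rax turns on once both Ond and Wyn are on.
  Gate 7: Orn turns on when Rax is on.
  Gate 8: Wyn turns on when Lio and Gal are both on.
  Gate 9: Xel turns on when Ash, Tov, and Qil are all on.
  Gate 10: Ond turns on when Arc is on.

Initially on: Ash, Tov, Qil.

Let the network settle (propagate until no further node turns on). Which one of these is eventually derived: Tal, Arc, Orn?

Tal

Gate 9: Ash, Tov, and Qil on → Xel on.
Ash, Xel, and Qil are on, so Gal turns on (Gate 1).
Gate 4: Qil, Gal, and Xel on → Lio on.
Lio and Gal are on, so Wyn turns on (Gate 8).
Gate 2: Gal and Wyn on → Tal on.
Orn would need Rax (Gate 7), but Rax never turns on. Arc would need Tal, Wyn, and Orn (Gate 3), but Orn never turns on.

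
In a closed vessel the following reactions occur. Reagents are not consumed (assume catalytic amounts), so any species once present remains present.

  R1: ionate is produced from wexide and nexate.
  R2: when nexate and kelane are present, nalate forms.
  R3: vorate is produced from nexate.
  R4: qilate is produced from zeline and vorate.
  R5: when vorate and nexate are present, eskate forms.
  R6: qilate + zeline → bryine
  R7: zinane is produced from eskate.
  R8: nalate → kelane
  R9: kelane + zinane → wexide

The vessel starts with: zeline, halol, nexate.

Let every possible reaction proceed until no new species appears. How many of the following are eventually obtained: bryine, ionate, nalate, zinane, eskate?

nexate present → vorate forms (R3).
zeline and vorate present → qilate forms (R4).
vorate and nexate present → eskate forms (R5).
qilate and zeline present → bryine forms (R6).
eskate present → zinane forms (R7).
bryine: reached.
ionate would need wexide and nexate (R1), but wexide never forms.
nalate would need nexate and kelane (R2), but kelane never forms.
zinane: reached.
eskate: reached.
Reached: bryine, zinane, and eskate — 3 of the 5.

3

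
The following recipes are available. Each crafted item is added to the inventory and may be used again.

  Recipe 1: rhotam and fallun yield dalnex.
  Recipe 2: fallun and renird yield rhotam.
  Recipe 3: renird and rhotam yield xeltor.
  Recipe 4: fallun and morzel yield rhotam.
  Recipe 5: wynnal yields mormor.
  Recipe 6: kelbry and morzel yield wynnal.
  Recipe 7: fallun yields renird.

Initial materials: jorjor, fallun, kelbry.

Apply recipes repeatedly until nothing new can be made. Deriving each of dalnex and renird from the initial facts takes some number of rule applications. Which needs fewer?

renird

renird: fallun → renird (Recipe 7). [1 rule application]
dalnex: Using Recipe 7, fallun makes renird. fallun and renird → rhotam (Recipe 2). Using Recipe 1, rhotam and fallun make dalnex. [3 rule applications]
renird needs fewer.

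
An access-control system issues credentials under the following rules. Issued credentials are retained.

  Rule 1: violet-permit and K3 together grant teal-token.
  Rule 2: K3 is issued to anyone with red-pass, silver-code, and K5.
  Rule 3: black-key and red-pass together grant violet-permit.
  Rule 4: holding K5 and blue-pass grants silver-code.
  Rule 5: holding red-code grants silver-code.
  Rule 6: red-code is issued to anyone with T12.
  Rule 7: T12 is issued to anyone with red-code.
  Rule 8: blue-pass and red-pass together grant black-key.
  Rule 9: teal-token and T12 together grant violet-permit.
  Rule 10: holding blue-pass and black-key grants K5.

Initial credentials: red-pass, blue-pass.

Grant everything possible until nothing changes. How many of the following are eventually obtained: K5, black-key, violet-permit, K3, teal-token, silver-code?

6

Holding blue-pass and red-pass grants black-key (Rule 8).
Holding black-key and red-pass grants violet-permit (Rule 3).
Holding blue-pass and black-key grants K5 (Rule 10).
Holding K5 and blue-pass grants silver-code (Rule 4).
Holding red-pass, silver-code, and K5 grants K3 (Rule 2).
Holding violet-permit and K3 grants teal-token (Rule 1).
K5: reached.
black-key: reached.
violet-permit: reached.
K3: reached.
teal-token: reached.
silver-code: reached.
All 6 are reached.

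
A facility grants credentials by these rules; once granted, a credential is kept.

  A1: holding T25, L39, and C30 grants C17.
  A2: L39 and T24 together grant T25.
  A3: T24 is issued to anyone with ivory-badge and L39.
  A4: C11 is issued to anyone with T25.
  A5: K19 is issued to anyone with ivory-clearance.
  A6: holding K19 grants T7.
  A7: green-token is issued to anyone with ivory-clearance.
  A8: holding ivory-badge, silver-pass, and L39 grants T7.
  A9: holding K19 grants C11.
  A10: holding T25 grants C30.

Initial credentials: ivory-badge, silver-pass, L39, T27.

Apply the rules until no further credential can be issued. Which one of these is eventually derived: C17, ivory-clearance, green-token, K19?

Holding ivory-badge and L39 grants T24 (A3).
Holding L39 and T24 grants T25 (A2).
Holding T25 grants C30 (A10).
Holding T25, L39, and C30 grants C17 (A1).
No rule produces ivory-clearance, and it is not given. green-token would need ivory-clearance (A7), but ivory-clearance is never granted. K19 would need ivory-clearance (A5), but ivory-clearance is never granted.

C17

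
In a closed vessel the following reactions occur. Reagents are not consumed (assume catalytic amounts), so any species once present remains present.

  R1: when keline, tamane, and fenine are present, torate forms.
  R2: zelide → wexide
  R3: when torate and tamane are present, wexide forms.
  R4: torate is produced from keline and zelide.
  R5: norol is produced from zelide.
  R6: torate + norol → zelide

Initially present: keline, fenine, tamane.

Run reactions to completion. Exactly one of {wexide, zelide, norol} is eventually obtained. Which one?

wexide

keline, tamane, and fenine present → torate forms (R1).
torate and tamane present → wexide forms (R3).
norol would need zelide (R5), but zelide never forms. zelide would need torate and norol (R6), but norol never forms.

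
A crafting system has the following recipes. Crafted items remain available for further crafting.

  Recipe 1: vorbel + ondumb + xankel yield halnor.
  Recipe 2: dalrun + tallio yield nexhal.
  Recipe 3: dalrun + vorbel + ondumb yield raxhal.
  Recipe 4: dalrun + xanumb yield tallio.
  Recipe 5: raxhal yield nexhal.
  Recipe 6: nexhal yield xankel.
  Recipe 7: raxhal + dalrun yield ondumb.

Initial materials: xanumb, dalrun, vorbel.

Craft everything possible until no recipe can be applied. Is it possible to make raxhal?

No

raxhal would need dalrun, vorbel, and ondumb (Recipe 3), but ondumb is never obtained.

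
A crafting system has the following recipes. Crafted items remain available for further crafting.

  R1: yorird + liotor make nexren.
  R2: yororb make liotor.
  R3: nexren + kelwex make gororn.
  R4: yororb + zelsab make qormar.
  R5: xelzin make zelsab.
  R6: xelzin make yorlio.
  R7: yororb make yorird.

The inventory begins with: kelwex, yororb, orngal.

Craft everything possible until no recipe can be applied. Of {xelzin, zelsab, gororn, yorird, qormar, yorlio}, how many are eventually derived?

Using R2, yororb makes liotor.
Using R7, yororb makes yorird.
Using R1, yorird and liotor make nexren.
Using R3, nexren and kelwex make gororn.
No rule produces xelzin, and it is not given.
zelsab would need xelzin (R5), but xelzin is never obtained.
gororn: reached.
yorird: reached.
qormar would need yororb and zelsab (R4), but zelsab is never obtained.
yorlio would need xelzin (R6), but xelzin is never obtained.
Reached: gororn and yorird — 2 of the 6.

2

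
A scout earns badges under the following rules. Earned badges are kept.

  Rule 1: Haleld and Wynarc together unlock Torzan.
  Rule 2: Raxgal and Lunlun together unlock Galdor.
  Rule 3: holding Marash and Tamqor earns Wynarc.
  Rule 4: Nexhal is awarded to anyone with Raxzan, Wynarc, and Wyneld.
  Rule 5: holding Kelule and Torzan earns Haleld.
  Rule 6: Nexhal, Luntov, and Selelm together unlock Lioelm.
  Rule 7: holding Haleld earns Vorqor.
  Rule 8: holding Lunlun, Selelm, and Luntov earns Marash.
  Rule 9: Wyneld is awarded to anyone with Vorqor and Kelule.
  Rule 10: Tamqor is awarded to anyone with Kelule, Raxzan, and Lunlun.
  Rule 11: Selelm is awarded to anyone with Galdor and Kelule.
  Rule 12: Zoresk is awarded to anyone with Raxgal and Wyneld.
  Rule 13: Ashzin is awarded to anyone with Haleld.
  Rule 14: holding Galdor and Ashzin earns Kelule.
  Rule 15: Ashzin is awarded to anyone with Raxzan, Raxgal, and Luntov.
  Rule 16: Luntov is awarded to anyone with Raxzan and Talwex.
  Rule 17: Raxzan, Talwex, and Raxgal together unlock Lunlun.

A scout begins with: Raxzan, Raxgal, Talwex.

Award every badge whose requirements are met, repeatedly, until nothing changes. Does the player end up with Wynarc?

Yes

With Raxzan, Talwex, and Raxgal, Lunlun is earned (Rule 17).
With Raxzan and Talwex, Luntov is earned (Rule 16).
With Raxgal and Lunlun, Galdor is earned (Rule 2).
With Raxzan, Raxgal, and Luntov, Ashzin is earned (Rule 15).
With Galdor and Ashzin, Kelule is earned (Rule 14).
With Kelule, Raxzan, and Lunlun, Tamqor is earned (Rule 10).
With Galdor and Kelule, Selelm is earned (Rule 11).
With Lunlun, Selelm, and Luntov, Marash is earned (Rule 8).
With Marash and Tamqor, Wynarc is earned (Rule 3).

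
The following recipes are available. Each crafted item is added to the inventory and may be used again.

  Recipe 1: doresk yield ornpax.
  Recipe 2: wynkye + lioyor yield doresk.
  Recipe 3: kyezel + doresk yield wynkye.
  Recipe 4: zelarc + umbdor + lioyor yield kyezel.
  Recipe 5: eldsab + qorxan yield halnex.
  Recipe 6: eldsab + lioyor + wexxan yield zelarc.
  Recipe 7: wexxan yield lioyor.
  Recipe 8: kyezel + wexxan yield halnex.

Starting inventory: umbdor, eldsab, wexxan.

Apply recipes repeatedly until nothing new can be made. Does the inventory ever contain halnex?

Yes

wexxan → lioyor (Recipe 7).
Using Recipe 6, eldsab, lioyor, and wexxan make zelarc.
Using Recipe 4, zelarc, umbdor, and lioyor make kyezel.
kyezel + wexxan → halnex (Recipe 8).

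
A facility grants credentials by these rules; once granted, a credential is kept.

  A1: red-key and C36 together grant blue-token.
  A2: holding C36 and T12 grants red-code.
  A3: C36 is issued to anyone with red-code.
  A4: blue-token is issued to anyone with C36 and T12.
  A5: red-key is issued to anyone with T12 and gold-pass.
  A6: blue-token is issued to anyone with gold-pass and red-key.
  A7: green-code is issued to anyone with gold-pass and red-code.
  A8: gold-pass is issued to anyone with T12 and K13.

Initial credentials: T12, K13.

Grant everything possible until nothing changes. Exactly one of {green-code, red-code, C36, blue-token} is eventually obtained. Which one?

Holding T12 and K13 grants gold-pass (A8).
Holding T12 and gold-pass grants red-key (A5).
Holding gold-pass and red-key grants blue-token (A6).
green-code would need gold-pass and red-code (A7), but red-code is never granted. red-code would need C36 and T12 (A2), but C36 is never granted. C36 would need red-code (A3), but red-code is never granted.

blue-token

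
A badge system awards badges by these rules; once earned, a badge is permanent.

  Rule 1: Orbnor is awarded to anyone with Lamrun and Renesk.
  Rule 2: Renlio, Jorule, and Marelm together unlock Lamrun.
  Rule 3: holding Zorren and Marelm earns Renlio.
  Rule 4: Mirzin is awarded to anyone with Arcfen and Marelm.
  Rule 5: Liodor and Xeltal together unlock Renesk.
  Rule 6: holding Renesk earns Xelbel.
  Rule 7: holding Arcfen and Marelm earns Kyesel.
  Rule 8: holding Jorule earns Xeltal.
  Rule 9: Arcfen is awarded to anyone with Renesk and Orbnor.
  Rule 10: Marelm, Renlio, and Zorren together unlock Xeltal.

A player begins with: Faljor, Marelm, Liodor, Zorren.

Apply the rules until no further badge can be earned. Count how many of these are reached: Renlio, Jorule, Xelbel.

With Zorren and Marelm, Renlio is earned (Rule 3).
With Marelm, Renlio, and Zorren, Xeltal is earned (Rule 10).
With Liodor and Xeltal, Renesk is earned (Rule 5).
With Renesk, Xelbel is earned (Rule 6).
Renlio: reached.
No rule produces Jorule, and it is not given.
Xelbel: reached.
Reached: Renlio and Xelbel — 2 of the 3.

2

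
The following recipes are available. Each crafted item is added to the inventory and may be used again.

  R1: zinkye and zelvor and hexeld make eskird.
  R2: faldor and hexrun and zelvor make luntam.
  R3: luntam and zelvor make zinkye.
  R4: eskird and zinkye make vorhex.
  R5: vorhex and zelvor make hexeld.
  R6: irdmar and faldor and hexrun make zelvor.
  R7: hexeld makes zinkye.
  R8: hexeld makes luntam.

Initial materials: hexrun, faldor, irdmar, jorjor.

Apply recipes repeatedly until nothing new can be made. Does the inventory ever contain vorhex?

vorhex would need eskird and zinkye (R4), but eskird is never obtained.

No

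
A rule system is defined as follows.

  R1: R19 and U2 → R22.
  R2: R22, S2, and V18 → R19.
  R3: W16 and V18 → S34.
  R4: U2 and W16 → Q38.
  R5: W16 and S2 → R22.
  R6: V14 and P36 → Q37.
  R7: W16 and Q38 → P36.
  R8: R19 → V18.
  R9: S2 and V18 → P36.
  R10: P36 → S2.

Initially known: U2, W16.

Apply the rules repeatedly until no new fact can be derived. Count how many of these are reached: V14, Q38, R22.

2

U2 and W16 hold, so Q38 follows (R4).
From W16 and Q38, R7 gives P36.
P36 holds, so S2 follows (R10).
W16 and S2 hold, so R22 follows (R5).
No rule produces V14, and it is not given.
Q38: reached.
R22: reached.
Reached: Q38 and R22 — 2 of the 3.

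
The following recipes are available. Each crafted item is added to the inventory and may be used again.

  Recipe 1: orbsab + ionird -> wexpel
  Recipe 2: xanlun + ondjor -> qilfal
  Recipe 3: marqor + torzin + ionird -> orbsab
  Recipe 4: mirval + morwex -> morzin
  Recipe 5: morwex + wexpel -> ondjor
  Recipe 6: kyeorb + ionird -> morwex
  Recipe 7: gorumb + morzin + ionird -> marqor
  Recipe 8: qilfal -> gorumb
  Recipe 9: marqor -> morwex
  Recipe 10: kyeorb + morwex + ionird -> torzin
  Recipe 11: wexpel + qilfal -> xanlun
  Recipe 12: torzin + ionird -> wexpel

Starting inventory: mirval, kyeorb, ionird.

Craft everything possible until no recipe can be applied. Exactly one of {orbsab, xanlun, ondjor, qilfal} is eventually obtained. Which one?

ondjor

Using Recipe 6, kyeorb and ionird make morwex.
Using Recipe 10, kyeorb, morwex, and ionird make torzin.
torzin + ionird -> wexpel (Recipe 12).
morwex + wexpel -> ondjor (Recipe 5).
orbsab would need marqor, torzin, and ionird (Recipe 3), but marqor is never obtained. qilfal would need xanlun and ondjor (Recipe 2), but xanlun is never obtained. xanlun would need wexpel and qilfal (Recipe 11), but qilfal is never obtained.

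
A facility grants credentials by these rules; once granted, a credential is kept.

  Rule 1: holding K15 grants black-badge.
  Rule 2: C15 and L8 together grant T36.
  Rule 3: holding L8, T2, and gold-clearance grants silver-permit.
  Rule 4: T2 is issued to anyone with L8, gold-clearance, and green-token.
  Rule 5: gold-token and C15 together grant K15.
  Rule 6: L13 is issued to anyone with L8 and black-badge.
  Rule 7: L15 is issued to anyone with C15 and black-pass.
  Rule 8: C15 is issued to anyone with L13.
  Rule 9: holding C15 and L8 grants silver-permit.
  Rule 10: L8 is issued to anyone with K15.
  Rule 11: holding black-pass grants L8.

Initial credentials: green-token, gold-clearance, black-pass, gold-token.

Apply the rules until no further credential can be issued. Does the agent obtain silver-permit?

Holding black-pass grants L8 (Rule 11).
Holding L8, gold-clearance, and green-token grants T2 (Rule 4).
Holding L8, T2, and gold-clearance grants silver-permit (Rule 3).

Yes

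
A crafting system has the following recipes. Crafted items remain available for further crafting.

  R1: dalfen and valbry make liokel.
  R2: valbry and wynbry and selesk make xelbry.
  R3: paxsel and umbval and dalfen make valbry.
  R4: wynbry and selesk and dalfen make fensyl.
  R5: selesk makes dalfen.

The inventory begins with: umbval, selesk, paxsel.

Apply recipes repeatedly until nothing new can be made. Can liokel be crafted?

Yes

selesk → dalfen (R5).
Using R3, paxsel, umbval, and dalfen make valbry.
dalfen and valbry → liokel (R1).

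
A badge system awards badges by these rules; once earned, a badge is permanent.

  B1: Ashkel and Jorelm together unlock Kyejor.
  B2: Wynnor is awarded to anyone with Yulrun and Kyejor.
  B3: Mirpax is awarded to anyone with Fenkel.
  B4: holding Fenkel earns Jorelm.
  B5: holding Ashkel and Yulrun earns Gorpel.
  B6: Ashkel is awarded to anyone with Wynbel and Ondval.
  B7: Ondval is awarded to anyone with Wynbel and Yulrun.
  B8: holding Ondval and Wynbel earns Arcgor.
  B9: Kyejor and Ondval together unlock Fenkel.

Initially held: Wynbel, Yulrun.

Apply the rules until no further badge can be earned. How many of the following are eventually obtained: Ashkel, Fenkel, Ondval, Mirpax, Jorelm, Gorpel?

With Wynbel and Yulrun, Ondval is earned (B7).
With Wynbel and Ondval, Ashkel is earned (B6).
With Ashkel and Yulrun, Gorpel is earned (B5).
Ashkel: reached.
Fenkel would need Kyejor and Ondval (B9), but Kyejor is never earned.
Ondval: reached.
Mirpax would need Fenkel (B3), but Fenkel is never earned.
Jorelm would need Fenkel (B4), but Fenkel is never earned.
Gorpel: reached.
Reached: Ashkel, Ondval, and Gorpel — 3 of the 6.

3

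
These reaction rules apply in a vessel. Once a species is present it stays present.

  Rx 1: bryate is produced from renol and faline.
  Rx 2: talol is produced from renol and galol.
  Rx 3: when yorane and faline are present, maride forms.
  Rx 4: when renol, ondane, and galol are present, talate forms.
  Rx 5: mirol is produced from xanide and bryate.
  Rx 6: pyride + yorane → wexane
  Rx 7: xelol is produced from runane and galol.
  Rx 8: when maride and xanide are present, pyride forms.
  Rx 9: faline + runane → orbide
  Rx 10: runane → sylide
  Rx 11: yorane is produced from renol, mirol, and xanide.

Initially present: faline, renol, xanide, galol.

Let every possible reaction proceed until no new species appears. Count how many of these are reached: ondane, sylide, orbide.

0

No rule produces ondane, and it is not given.
sylide would need runane (Rx 10), but runane never forms.
orbide would need faline and runane (Rx 9), but runane never forms.
None of the 3 are reached.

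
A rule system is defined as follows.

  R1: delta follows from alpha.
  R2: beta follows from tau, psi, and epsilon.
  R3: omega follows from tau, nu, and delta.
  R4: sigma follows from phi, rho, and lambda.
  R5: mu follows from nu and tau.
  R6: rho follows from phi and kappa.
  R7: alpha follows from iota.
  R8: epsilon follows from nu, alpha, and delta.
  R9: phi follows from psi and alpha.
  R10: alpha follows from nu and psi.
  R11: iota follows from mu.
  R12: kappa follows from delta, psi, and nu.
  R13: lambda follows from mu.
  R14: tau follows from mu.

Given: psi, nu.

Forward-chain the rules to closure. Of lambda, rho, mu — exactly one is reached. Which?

rho

nu and psi hold, so alpha follows (R10).
From psi and alpha, R9 gives phi.
From alpha, R1 gives delta.
From delta, psi, and nu, R12 gives kappa.
From phi and kappa, R6 gives rho.
lambda would need mu (R13), but mu is never established. mu would need nu and tau (R5), but tau is never established.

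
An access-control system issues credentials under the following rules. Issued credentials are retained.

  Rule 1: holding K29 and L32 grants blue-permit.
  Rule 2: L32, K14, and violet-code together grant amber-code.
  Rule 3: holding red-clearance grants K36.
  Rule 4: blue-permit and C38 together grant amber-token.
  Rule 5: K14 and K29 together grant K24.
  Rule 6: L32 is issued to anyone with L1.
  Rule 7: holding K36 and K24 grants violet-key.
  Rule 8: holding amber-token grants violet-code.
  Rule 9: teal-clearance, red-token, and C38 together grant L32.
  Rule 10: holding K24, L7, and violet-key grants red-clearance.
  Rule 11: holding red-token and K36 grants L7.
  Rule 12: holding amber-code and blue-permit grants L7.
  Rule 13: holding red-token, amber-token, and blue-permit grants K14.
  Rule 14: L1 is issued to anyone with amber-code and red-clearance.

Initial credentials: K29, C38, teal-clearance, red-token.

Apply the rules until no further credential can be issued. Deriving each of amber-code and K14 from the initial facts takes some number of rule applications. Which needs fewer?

K14: Holding teal-clearance, red-token, and C38 grants L32 (Rule 9). Holding K29 and L32 grants blue-permit (Rule 1). Holding blue-permit and C38 grants amber-token (Rule 4). Holding red-token, amber-token, and blue-permit grants K14 (Rule 13). [4 rule applications]
amber-code: Holding teal-clearance, red-token, and C38 grants L32 (Rule 9). Holding K29 and L32 grants blue-permit (Rule 1). Holding blue-permit and C38 grants amber-token (Rule 4). Holding red-token, amber-token, and blue-permit grants K14 (Rule 13). Holding amber-token grants violet-code (Rule 8). Holding L32, K14, and violet-code grants amber-code (Rule 2). [6 rule applications]
K14 needs fewer.

K14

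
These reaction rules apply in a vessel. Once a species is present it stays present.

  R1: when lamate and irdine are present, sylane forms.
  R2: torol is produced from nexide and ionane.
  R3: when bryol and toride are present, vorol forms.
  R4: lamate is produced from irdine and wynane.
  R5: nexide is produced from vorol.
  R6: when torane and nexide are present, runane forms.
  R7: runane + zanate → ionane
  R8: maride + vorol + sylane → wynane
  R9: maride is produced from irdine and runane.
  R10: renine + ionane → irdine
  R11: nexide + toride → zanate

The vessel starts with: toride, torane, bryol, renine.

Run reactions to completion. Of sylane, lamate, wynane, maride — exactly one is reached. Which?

bryol and toride present → vorol forms (R3).
vorol present → nexide forms (R5).
torane and nexide present → runane forms (R6).
nexide and toride present → zanate forms (R11).
runane and zanate present → ionane forms (R7).
renine and ionane present → irdine forms (R10).
irdine and runane present → maride forms (R9).
lamate would need irdine and wynane (R4), but wynane never forms. wynane would need maride, vorol, and sylane (R8), but sylane never forms. sylane would need lamate and irdine (R1), but lamate never forms.

maride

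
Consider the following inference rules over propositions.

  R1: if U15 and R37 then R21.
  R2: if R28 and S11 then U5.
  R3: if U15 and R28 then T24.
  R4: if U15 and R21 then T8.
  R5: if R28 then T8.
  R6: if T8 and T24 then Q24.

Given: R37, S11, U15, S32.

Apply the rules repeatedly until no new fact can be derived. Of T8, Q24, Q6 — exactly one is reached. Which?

U15 and R37 hold, so R21 follows (R1).
From U15 and R21, R4 gives T8.
No rule produces Q6, and it is not given. Q24 would need T8 and T24 (R6), but T24 is never established.

T8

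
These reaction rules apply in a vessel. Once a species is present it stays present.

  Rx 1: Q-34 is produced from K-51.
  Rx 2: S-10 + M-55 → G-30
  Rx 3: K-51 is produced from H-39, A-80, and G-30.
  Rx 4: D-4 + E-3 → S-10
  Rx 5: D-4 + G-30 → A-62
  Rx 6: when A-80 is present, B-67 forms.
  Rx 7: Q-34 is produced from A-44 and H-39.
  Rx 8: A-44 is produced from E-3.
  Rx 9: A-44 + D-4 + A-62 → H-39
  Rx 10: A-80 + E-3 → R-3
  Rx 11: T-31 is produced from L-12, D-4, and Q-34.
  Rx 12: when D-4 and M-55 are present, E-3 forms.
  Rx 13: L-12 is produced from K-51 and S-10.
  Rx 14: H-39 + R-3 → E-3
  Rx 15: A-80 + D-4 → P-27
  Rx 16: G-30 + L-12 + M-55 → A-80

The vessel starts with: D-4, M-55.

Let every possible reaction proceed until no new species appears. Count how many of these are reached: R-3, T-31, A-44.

D-4 and M-55 present → E-3 forms (Rx 12).
E-3 present → A-44 forms (Rx 8).
R-3 would need A-80 and E-3 (Rx 10), but A-80 never forms.
T-31 would need L-12, D-4, and Q-34 (Rx 11), but L-12 never forms.
A-44: reached.
Reached: A-44 — 1 of the 3.

1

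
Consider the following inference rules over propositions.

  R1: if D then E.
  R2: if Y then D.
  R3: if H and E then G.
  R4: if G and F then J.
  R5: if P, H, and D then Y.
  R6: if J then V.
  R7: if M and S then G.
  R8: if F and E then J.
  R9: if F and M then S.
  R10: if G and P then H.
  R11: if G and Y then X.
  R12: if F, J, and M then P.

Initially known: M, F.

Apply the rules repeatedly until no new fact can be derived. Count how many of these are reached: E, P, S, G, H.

4

From F and M, R9 gives S.
From M and S, R7 gives G.
G and F hold, so J follows (R4).
F, J, and M hold, so P follows (R12).
From G and P, R10 gives H.
E would need D (R1), but D is never established.
P: reached.
S: reached.
G: reached.
H: reached.
Reached: P, S, G, and H — 4 of the 5.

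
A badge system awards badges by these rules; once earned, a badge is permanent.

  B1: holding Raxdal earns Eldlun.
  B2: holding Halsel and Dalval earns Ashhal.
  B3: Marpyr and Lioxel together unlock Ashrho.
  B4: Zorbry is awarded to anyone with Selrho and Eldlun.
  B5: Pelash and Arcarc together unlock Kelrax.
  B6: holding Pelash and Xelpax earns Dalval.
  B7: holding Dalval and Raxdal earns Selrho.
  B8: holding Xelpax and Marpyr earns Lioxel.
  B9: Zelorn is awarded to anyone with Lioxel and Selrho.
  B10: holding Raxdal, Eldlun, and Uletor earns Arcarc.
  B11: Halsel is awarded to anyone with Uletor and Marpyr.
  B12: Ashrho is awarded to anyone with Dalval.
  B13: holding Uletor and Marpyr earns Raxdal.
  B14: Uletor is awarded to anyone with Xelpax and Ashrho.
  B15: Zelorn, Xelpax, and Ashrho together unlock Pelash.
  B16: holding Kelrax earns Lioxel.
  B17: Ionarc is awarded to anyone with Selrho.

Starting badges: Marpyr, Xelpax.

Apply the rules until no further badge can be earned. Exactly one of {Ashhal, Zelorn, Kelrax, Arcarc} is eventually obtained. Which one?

With Xelpax and Marpyr, Lioxel is earned (B8).
With Marpyr and Lioxel, Ashrho is earned (B3).
With Xelpax and Ashrho, Uletor is earned (B14).
With Uletor and Marpyr, Raxdal is earned (B13).
With Raxdal, Eldlun is earned (B1).
With Raxdal, Eldlun, and Uletor, Arcarc is earned (B10).
Ashhal would need Halsel and Dalval (B2), but Dalval is never earned. Zelorn would need Lioxel and Selrho (B9), but Selrho is never earned. Kelrax would need Pelash and Arcarc (B5), but Pelash is never earned.

Arcarc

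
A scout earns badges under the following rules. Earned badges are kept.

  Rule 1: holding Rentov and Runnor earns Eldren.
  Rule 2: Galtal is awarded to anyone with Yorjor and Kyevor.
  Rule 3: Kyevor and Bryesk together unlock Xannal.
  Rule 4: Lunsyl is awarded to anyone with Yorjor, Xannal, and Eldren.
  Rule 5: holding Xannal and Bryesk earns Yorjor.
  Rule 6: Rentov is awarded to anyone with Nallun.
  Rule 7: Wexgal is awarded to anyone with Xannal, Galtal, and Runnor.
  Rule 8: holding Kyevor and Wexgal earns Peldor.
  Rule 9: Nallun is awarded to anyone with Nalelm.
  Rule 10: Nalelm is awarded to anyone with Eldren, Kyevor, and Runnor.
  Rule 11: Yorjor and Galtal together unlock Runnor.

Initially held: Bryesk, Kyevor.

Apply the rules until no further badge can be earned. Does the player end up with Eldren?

No

Eldren would need Rentov and Runnor (Rule 1), but Rentov is never earned.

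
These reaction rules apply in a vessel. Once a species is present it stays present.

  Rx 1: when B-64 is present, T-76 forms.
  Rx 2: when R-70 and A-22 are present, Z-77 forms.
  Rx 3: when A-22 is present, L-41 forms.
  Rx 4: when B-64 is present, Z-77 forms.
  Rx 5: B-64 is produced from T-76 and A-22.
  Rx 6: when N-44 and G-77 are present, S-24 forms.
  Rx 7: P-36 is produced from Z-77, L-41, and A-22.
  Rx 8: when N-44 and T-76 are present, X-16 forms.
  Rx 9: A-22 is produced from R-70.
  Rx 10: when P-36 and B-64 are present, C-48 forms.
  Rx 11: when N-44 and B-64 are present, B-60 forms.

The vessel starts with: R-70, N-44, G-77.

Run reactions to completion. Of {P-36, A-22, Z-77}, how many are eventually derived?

R-70 present → A-22 forms (Rx 9).
A-22 present → L-41 forms (Rx 3).
R-70 and A-22 present → Z-77 forms (Rx 2).
Z-77, L-41, and A-22 present → P-36 forms (Rx 7).
P-36: reached.
A-22: reached.
Z-77: reached.
All 3 are reached.

3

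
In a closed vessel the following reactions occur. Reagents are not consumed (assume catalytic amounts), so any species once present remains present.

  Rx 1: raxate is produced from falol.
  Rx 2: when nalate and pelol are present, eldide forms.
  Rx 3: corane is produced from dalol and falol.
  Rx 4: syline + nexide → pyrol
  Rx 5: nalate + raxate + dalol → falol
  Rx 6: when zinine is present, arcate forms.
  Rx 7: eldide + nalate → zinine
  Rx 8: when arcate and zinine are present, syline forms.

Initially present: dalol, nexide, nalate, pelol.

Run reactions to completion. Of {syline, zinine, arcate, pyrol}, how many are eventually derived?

4

nalate and pelol present → eldide forms (Rx 2).
eldide and nalate present → zinine forms (Rx 7).
zinine present → arcate forms (Rx 6).
arcate and zinine present → syline forms (Rx 8).
syline and nexide present → pyrol forms (Rx 4).
syline: reached.
zinine: reached.
arcate: reached.
pyrol: reached.
All 4 are reached.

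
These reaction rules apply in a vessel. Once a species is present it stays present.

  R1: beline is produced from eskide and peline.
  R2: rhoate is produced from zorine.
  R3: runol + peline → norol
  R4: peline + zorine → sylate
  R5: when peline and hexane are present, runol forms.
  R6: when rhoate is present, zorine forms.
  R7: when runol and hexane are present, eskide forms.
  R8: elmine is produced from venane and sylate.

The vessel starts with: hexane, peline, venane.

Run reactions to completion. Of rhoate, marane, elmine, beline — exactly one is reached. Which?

peline and hexane present → runol forms (R5).
runol and hexane present → eskide forms (R7).
eskide and peline present → beline forms (R1).
rhoate would need zorine (R2), but zorine never forms. elmine would need venane and sylate (R8), but sylate never forms. No rule produces marane, and it is not given.

beline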